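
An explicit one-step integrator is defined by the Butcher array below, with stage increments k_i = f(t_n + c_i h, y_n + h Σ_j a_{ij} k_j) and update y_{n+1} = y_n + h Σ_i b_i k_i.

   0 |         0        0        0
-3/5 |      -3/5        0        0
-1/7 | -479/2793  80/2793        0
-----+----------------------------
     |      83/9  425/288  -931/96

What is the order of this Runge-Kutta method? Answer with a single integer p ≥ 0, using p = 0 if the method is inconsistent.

b = (83/9, 425/288, -931/96)
c = (0, -3/5, -1/7)
Ac = (0, 0, -16/931)
Σ b_i: 83/9·1 + 425/288·1 + (-931/96)·1 = 1 ✓
b·c: 425/288·(-3/5) + (-931/96)·(-1/7) = 1/2 ✓
b·c²: 425/288·9/25 + (-931/96)·1/49 = 1/3 ✓
b·Ac: (-931/96)·(-16/931) = 1/6 ✓; 3 stages ⇒ order 3.

3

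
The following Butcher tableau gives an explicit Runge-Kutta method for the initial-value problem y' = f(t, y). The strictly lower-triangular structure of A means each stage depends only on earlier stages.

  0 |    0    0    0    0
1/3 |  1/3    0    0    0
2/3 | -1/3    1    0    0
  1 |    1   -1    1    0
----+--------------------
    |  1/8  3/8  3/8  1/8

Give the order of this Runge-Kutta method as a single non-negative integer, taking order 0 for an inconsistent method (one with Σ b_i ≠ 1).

4

b = (1/8, 3/8, 3/8, 1/8)
c = (0, 1/3, 2/3, 1)
Ac = (0, 0, 1/3, 1/3)
Σ b_i: 1/8·1 + 3/8·1 + 3/8·1 + 1/8·1 = 1 ✓
b·c: 3/8·1/3 + 3/8·2/3 + 1/8·1 = 1/2 ✓
b·c²: 3/8·1/9 + 3/8·4/9 + 1/8·1 = 1/3 ✓
b·Ac: 3/8·1/3 + 1/8·1/3 = 1/6 ✓
b·c³: 3/8·1/27 + 3/8·8/27 + 1/8·1 = 1/4 ✓
b·(c∘Ac): 3/8·2/9 + 1/8·1/3 = 1/8 ✓
b·Ac²: 3/8·1/9 + 1/8·1/3 = 1/12 ✓
b·A²c: 1/8·1/3 = 1/24 ✓; 4 stages ⇒ order 4.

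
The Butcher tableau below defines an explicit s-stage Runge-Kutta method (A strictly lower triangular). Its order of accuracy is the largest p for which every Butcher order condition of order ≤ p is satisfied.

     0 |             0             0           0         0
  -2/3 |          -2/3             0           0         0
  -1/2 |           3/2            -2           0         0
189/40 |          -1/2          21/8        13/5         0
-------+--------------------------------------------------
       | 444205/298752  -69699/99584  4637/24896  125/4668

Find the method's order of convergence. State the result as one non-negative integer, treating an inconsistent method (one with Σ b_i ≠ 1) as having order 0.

3

b = (444205/298752, -69699/99584, 4637/24896, 125/4668)
c = (0, -2/3, -1/2, 189/40)
Ac = (0, 0, 4/3, -61/20)
Σ b_i: 444205/298752·1 + (-69699/99584)·1 + 4637/24896·1 + 125/4668·1 = 1 ✓
b·c: (-69699/99584)·(-2/3) + 4637/24896·(-1/2) + 125/4668·189/40 = 1/2 ✓
b·c²: (-69699/99584)·4/9 + 4637/24896·1/4 + 125/4668·35721/1600 = 1/3 ✓
b·Ac: 4637/24896·4/3 + 125/4668·(-61/20) = 1/6 ✓
b·c³: (-69699/99584)·(-8/27) + 4637/24896·(-1/8) + 125/4668·6751269/64000 = 21573787/7170048 ≠ 1/4 ⇒ order 3.
b·(c∘Ac): 4637/24896·(-2/3) + 125/4668·(-11529/800) = -76193/149376 ≠ 1/8
b·Ac²: 4637/24896·(-8/9) + 125/4668·109/60 = -2183/18672 ≠ 1/12
b·A²c: 125/4668·52/15 = 325/3501 ≠ 1/24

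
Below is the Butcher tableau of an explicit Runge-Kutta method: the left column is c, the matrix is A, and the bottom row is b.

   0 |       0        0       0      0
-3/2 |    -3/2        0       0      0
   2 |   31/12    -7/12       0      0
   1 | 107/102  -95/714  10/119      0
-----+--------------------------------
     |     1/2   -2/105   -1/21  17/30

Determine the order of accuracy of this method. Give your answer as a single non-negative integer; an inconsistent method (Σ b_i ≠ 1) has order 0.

4

b = (1/2, -2/105, -1/21, 17/30)
c = (0, -3/2, 2, 1)
Ac = (0, 0, 7/8, 25/68)
Σ b_i: 1/2·1 + (-2/105)·1 + (-1/21)·1 + 17/30·1 = 1 ✓
b·c: (-2/105)·(-3/2) + (-1/21)·2 + 17/30·1 = 1/2 ✓
b·c²: (-2/105)·9/4 + (-1/21)·4 + 17/30·1 = 1/3 ✓
b·Ac: (-1/21)·7/8 + 17/30·25/68 = 1/6 ✓
b·c³: (-2/105)·(-27/8) + (-1/21)·8 + 17/30·1 = 1/4 ✓
b·(c∘Ac): (-1/21)·7/4 + 17/30·25/68 = 1/8 ✓
b·Ac²: (-1/21)·(-21/16) + 17/30·5/136 = 1/12 ✓
b·A²c: 17/30·5/68 = 1/24 ✓; 4 stages ⇒ order 4.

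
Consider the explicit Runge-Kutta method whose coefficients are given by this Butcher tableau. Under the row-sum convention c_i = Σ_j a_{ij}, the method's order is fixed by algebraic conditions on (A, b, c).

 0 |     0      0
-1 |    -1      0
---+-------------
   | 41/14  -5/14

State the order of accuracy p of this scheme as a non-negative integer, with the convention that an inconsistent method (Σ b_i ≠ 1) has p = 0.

b = (41/14, -5/14)
c = (0, -1)
Σ b_i: 41/14·1 + (-5/14)·1 = 18/7 ≠ 1 ⇒ order 0.

0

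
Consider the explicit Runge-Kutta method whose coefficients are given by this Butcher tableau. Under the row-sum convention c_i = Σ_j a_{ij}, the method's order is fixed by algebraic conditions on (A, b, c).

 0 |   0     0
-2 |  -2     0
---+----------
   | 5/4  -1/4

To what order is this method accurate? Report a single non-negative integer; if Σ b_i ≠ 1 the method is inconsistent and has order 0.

b = (5/4, -1/4)
c = (0, -2)
Σ b_i: 5/4·1 + (-1/4)·1 = 1 ✓
b·c: (-1/4)·(-2) = 1/2 ✓; 2 stages ⇒ order 2.

2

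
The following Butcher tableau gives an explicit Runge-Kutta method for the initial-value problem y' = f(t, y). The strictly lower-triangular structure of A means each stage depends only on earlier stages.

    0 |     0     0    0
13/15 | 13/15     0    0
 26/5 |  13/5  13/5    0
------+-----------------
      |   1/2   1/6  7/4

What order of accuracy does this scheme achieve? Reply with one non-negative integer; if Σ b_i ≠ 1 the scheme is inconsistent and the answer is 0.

0

b = (1/2, 1/6, 7/4)
c = (0, 13/15, 26/5)
Ac = (0, 0, 169/75)
Σ b_i: 1/2·1 + 1/6·1 + 7/4·1 = 29/12 ≠ 1 ⇒ order 0.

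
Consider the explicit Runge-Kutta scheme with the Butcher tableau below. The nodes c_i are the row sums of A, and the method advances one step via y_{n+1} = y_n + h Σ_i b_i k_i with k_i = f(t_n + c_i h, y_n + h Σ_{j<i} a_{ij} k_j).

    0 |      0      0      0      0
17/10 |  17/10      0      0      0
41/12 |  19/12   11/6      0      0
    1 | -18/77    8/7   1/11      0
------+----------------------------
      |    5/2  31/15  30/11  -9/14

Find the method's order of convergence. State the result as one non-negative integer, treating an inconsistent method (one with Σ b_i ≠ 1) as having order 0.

b = (5/2, 31/15, 30/11, -9/14)
c = (0, 17/10, 41/12, 1)
Ac = (0, 0, 187/60, 10411/4620)
Σ b_i: 5/2·1 + 31/15·1 + 30/11·1 + (-9/14)·1 = 7682/1155 ≠ 1 ⇒ order 0.

0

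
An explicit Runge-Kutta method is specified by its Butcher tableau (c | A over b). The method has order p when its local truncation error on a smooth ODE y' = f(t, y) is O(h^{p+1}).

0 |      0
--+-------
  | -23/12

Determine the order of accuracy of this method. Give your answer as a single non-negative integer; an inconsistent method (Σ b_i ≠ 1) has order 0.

b = (-23/12)
c = (0)
Σ b_i: (-23/12)·1 = -23/12 ≠ 1 ⇒ order 0.

0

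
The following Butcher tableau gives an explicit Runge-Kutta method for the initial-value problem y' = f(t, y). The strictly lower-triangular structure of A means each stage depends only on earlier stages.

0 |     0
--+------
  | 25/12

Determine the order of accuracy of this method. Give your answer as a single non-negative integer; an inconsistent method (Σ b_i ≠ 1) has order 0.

0

b = (25/12)
c = (0)
Σ b_i: 25/12·1 = 25/12 ≠ 1 ⇒ order 0.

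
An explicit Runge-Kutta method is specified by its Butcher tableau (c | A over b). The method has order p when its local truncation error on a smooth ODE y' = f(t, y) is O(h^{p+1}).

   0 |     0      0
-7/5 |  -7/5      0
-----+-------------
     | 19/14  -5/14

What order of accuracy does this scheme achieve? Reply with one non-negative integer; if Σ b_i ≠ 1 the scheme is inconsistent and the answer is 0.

2

b = (19/14, -5/14)
c = (0, -7/5)
Σ b_i: 19/14·1 + (-5/14)·1 = 1 ✓
b·c: (-5/14)·(-7/5) = 1/2 ✓; 2 stages ⇒ order 2.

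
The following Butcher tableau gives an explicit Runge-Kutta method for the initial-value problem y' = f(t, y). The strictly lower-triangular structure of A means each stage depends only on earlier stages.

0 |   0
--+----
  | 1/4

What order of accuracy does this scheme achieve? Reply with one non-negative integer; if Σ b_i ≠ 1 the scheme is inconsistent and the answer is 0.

b = (1/4)
c = (0)
Σ b_i: 1/4·1 = 1/4 ≠ 1 ⇒ order 0.

0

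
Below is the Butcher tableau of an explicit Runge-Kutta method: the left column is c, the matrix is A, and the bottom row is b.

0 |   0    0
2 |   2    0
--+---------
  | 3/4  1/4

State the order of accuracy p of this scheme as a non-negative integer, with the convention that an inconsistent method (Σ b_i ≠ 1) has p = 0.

b = (3/4, 1/4)
c = (0, 2)
Σ b_i: 3/4·1 + 1/4·1 = 1 ✓
b·c: 1/4·2 = 1/2 ✓; 2 stages ⇒ order 2.

2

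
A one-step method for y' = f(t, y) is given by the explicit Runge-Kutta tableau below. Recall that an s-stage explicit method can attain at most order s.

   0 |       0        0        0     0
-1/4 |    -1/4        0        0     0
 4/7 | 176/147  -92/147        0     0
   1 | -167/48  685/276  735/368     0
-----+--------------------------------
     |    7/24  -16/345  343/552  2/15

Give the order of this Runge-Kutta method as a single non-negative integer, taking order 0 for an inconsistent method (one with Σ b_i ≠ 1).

4

b = (7/24, -16/345, 343/552, 2/15)
c = (0, -1/4, 4/7, 1)
Ac = (0, 0, 23/147, 25/48)
Σ b_i: 7/24·1 + (-16/345)·1 + 343/552·1 + 2/15·1 = 1 ✓
b·c: (-16/345)·(-1/4) + 343/552·4/7 + 2/15·1 = 1/2 ✓
b·c²: (-16/345)·1/16 + 343/552·16/49 + 2/15·1 = 1/3 ✓
b·Ac: 343/552·23/147 + 2/15·25/48 = 1/6 ✓
b·c³: (-16/345)·(-1/64) + 343/552·64/343 + 2/15·1 = 1/4 ✓
b·(c∘Ac): 343/552·92/1029 + 2/15·25/48 = 1/8 ✓
b·Ac²: 343/552·(-23/588) + 2/15·155/192 = 1/12 ✓
b·A²c: 2/15·5/16 = 1/24 ✓; 4 stages ⇒ order 4.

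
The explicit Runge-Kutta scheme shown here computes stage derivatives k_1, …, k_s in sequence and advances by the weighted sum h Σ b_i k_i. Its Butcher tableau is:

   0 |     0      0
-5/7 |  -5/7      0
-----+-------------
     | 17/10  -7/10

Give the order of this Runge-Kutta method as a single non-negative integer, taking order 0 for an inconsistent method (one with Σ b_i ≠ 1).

2

b = (17/10, -7/10)
c = (0, -5/7)
Σ b_i: 17/10·1 + (-7/10)·1 = 1 ✓
b·c: (-7/10)·(-5/7) = 1/2 ✓; 2 stages ⇒ order 2.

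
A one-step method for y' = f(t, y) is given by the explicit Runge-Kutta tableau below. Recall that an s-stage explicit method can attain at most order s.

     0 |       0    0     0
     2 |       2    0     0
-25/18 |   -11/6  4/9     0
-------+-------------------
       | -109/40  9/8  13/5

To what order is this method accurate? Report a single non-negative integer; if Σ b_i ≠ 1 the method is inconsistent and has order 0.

b = (-109/40, 9/8, 13/5)
c = (0, 2, -25/18)
Ac = (0, 0, 8/9)
Σ b_i: (-109/40)·1 + 9/8·1 + 13/5·1 = 1 ✓
b·c: 9/8·2 + 13/5·(-25/18) = -49/36 ≠ 1/2 ⇒ order 1.

1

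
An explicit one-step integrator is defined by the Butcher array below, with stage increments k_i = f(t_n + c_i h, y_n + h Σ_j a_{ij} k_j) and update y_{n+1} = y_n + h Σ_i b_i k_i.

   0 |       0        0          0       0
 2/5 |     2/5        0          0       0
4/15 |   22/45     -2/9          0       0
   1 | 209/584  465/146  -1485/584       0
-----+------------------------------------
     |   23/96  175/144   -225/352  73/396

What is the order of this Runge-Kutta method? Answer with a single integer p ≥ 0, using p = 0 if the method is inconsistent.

b = (23/96, 175/144, -225/352, 73/396)
c = (0, 2/5, 4/15, 1)
Ac = (0, 0, -4/45, 87/146)
Σ b_i: 23/96·1 + 175/144·1 + (-225/352)·1 + 73/396·1 = 1 ✓
b·c: 175/144·2/5 + (-225/352)·4/15 + 73/396·1 = 1/2 ✓
b·c²: 175/144·4/25 + (-225/352)·16/225 + 73/396·1 = 1/3 ✓
b·Ac: (-225/352)·(-4/45) + 73/396·87/146 = 1/6 ✓
b·c³: 175/144·8/125 + (-225/352)·64/3375 + 73/396·1 = 1/4 ✓
b·(c∘Ac): (-225/352)·(-16/675) + 73/396·87/146 = 1/8 ✓
b·Ac²: (-225/352)·(-8/225) + 73/396·24/73 = 1/12 ✓
b·A²c: 73/396·33/146 = 1/24 ✓; 4 stages ⇒ order 4.

4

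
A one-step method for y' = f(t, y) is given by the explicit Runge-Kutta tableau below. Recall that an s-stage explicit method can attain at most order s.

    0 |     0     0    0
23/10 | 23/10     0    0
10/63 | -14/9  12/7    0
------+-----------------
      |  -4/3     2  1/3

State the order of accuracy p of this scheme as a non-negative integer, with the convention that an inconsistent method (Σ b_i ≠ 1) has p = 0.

b = (-4/3, 2, 1/3)
c = (0, 23/10, 10/63)
Ac = (0, 0, 138/35)
Σ b_i: (-4/3)·1 + 2·1 + 1/3·1 = 1 ✓
b·c: 2·23/10 + 1/3·10/63 = 4397/945 ≠ 1/2 ⇒ order 1.

1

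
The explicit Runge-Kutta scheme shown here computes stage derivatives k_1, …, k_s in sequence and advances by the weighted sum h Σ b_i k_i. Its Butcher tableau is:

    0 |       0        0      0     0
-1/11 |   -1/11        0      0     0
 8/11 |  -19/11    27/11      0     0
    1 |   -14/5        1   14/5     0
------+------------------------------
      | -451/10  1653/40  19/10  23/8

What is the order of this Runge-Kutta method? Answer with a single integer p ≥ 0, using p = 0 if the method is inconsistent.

2

b = (-451/10, 1653/40, 19/10, 23/8)
c = (0, -1/11, 8/11, 1)
Ac = (0, 0, -27/121, 107/55)
Σ b_i: (-451/10)·1 + 1653/40·1 + 19/10·1 + 23/8·1 = 1 ✓
b·c: 1653/40·(-1/11) + 19/10·8/11 + 23/8·1 = 1/2 ✓
b·c²: 1653/40·1/121 + 19/10·64/121 + 23/8·1 = 2554/605 ≠ 1/3 ⇒ order 2.
b·Ac: 19/10·(-27/121) + 23/8·107/55 = 25019/4840 ≠ 1/6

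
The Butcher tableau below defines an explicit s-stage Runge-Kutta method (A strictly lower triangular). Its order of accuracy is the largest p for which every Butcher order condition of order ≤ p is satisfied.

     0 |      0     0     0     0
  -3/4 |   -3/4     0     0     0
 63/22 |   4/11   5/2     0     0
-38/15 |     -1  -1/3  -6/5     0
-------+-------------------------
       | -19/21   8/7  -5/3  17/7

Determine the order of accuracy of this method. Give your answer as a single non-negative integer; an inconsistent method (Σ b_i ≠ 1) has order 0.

b = (-19/21, 8/7, -5/3, 17/7)
c = (0, -3/4, 63/22, -38/15)
Ac = (0, 0, -15/8, -701/220)
Σ b_i: (-19/21)·1 + 8/7·1 + (-5/3)·1 + 17/7·1 = 1 ✓
b·c: 8/7·(-3/4) + (-5/3)·63/22 + 17/7·(-38/15) = -27217/2310 ≠ 1/2 ⇒ order 1.

1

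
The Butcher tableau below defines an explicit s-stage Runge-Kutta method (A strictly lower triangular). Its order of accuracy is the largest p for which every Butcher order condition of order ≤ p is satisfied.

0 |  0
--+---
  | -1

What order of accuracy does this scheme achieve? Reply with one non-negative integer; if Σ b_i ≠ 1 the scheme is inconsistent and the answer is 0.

b = (-1)
c = (0)
Σ b_i: (-1)·1 = -1 ≠ 1 ⇒ order 0.

0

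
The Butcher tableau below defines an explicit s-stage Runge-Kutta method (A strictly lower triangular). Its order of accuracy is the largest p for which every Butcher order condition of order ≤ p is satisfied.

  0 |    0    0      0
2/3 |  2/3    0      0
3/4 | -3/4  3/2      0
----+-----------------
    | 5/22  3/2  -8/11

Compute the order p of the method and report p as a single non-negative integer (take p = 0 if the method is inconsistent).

b = (5/22, 3/2, -8/11)
c = (0, 2/3, 3/4)
Ac = (0, 0, 1)
Σ b_i: 5/22·1 + 3/2·1 + (-8/11)·1 = 1 ✓
b·c: 3/2·2/3 + (-8/11)·3/4 = 5/11 ≠ 1/2 ⇒ order 1.

1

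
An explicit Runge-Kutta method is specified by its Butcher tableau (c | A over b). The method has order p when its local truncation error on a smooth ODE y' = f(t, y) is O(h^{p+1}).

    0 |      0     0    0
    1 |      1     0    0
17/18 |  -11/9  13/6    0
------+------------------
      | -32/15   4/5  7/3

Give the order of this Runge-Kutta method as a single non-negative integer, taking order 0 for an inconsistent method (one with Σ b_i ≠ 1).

b = (-32/15, 4/5, 7/3)
c = (0, 1, 17/18)
Ac = (0, 0, 13/6)
Σ b_i: (-32/15)·1 + 4/5·1 + 7/3·1 = 1 ✓
b·c: 4/5·1 + 7/3·17/18 = 811/270 ≠ 1/2 ⇒ order 1.

1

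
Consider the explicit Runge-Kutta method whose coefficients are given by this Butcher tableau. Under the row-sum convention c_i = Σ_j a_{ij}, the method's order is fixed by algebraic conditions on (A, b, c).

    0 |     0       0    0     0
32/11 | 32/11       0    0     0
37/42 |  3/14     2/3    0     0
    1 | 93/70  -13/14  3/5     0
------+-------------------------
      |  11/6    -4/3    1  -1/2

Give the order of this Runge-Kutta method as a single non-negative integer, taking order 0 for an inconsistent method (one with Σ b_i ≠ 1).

b = (11/6, -4/3, 1, -1/2)
c = (0, 32/11, 37/42, 1)
Ac = (0, 0, 64/33, -239/110)
Σ b_i: 11/6·1 + (-4/3)·1 + 1·1 + (-1/2)·1 = 1 ✓
b·c: (-4/3)·32/11 + 1·37/42 + (-1/2)·1 = -808/231 ≠ 1/2 ⇒ order 1.

1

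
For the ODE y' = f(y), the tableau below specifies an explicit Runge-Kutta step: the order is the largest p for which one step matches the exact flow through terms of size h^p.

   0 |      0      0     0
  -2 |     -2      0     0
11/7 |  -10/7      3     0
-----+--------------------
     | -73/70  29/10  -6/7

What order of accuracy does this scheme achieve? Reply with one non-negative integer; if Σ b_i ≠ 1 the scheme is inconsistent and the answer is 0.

1

b = (-73/70, 29/10, -6/7)
c = (0, -2, 11/7)
Ac = (0, 0, -6)
Σ b_i: (-73/70)·1 + 29/10·1 + (-6/7)·1 = 1 ✓
b·c: 29/10·(-2) + (-6/7)·11/7 = -1751/245 ≠ 1/2 ⇒ order 1.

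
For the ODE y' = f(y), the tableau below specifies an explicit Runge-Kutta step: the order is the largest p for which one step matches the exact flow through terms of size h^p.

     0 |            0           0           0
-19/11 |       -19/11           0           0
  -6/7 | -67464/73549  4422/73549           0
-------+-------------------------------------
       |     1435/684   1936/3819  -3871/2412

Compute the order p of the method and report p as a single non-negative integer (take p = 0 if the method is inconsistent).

b = (1435/684, 1936/3819, -3871/2412)
c = (0, -19/11, -6/7)
Ac = (0, 0, -402/3871)
Σ b_i: 1435/684·1 + 1936/3819·1 + (-3871/2412)·1 = 1 ✓
b·c: 1936/3819·(-19/11) + (-3871/2412)·(-6/7) = 1/2 ✓
b·c²: 1936/3819·361/121 + (-3871/2412)·36/49 = 1/3 ✓
b·Ac: (-3871/2412)·(-402/3871) = 1/6 ✓; 3 stages ⇒ order 3.

3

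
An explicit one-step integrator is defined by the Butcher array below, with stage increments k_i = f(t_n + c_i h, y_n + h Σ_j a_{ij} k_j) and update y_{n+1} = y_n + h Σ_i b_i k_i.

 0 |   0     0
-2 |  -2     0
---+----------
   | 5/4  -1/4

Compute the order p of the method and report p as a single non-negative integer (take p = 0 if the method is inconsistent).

2

b = (5/4, -1/4)
c = (0, -2)
Σ b_i: 5/4·1 + (-1/4)·1 = 1 ✓
b·c: (-1/4)·(-2) = 1/2 ✓; 2 stages ⇒ order 2.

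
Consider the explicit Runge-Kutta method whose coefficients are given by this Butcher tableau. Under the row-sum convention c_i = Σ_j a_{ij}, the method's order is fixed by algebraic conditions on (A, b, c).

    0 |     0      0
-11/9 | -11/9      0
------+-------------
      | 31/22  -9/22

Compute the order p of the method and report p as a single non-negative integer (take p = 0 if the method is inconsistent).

2

b = (31/22, -9/22)
c = (0, -11/9)
Σ b_i: 31/22·1 + (-9/22)·1 = 1 ✓
b·c: (-9/22)·(-11/9) = 1/2 ✓; 2 stages ⇒ order 2.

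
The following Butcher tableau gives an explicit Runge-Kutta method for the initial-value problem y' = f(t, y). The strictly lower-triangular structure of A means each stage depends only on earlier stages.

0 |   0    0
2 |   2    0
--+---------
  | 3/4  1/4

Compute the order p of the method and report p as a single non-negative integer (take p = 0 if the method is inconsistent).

b = (3/4, 1/4)
c = (0, 2)
Σ b_i: 3/4·1 + 1/4·1 = 1 ✓
b·c: 1/4·2 = 1/2 ✓; 2 stages ⇒ order 2.

2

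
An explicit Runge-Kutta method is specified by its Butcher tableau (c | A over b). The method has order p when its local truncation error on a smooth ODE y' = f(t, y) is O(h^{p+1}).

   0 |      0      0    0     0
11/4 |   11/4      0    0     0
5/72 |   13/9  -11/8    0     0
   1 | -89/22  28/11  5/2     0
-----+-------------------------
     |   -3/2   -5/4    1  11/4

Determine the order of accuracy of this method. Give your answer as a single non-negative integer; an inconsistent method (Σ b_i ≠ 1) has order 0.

1

b = (-3/2, -5/4, 1, 11/4)
c = (0, 11/4, 5/72, 1)
Ac = (0, 0, -121/32, 1033/144)
Σ b_i: (-3/2)·1 + (-5/4)·1 + 1·1 + 11/4·1 = 1 ✓
b·c: (-5/4)·11/4 + 1·5/72 + 11/4·1 = -89/144 ≠ 1/2 ⇒ order 1.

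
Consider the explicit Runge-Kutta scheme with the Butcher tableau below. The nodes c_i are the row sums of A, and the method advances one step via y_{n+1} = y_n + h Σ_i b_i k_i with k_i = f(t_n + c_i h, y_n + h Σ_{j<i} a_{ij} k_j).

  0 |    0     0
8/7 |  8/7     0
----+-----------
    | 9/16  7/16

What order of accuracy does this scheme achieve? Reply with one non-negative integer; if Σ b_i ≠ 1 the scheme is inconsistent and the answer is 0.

b = (9/16, 7/16)
c = (0, 8/7)
Σ b_i: 9/16·1 + 7/16·1 = 1 ✓
b·c: 7/16·8/7 = 1/2 ✓; 2 stages ⇒ order 2.

2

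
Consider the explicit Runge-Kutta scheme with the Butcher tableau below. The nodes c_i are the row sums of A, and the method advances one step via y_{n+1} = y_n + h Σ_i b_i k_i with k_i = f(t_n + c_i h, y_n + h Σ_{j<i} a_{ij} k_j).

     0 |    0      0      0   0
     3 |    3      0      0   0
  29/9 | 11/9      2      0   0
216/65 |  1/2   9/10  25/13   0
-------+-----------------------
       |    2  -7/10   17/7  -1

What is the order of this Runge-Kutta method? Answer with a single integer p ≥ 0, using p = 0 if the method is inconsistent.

b = (2, -7/10, 17/7, -1)
c = (0, 3, 29/9, 216/65)
Ac = (0, 0, 6, 10409/1170)
Σ b_i: 2·1 + (-7/10)·1 + 17/7·1 + (-1)·1 = 191/70 ≠ 1 ⇒ order 0.

0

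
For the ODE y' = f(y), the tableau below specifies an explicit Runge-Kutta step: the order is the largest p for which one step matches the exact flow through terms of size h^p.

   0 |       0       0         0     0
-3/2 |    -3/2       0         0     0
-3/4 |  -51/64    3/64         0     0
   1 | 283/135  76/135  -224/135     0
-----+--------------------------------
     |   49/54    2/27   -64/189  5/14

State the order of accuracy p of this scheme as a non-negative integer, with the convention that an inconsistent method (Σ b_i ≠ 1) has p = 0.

4

b = (49/54, 2/27, -64/189, 5/14)
c = (0, -3/2, -3/4, 1)
Ac = (0, 0, -9/128, 2/5)
Σ b_i: 49/54·1 + 2/27·1 + (-64/189)·1 + 5/14·1 = 1 ✓
b·c: 2/27·(-3/2) + (-64/189)·(-3/4) + 5/14·1 = 1/2 ✓
b·c²: 2/27·9/4 + (-64/189)·9/16 + 5/14·1 = 1/3 ✓
b·Ac: (-64/189)·(-9/128) + 5/14·2/5 = 1/6 ✓
b·c³: 2/27·(-27/8) + (-64/189)·(-27/64) + 5/14·1 = 1/4 ✓
b·(c∘Ac): (-64/189)·27/512 + 5/14·2/5 = 1/8 ✓
b·Ac²: (-64/189)·27/256 + 5/14·1/3 = 1/12 ✓
b·A²c: 5/14·7/60 = 1/24 ✓; 4 stages ⇒ order 4.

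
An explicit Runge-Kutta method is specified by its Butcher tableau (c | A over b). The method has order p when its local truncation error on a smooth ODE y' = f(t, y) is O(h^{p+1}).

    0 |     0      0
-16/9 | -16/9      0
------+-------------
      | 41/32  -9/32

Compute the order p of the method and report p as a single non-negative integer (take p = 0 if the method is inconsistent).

2

b = (41/32, -9/32)
c = (0, -16/9)
Σ b_i: 41/32·1 + (-9/32)·1 = 1 ✓
b·c: (-9/32)·(-16/9) = 1/2 ✓; 2 stages ⇒ order 2.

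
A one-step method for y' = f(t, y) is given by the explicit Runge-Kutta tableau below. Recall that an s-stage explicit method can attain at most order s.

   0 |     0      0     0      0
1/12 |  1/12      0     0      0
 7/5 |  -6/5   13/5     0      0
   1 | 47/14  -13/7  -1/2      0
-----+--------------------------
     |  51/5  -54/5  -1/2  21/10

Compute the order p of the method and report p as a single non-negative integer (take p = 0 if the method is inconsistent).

2

b = (51/5, -54/5, -1/2, 21/10)
c = (0, 1/12, 7/5, 1)
Ac = (0, 0, 13/60, -359/420)
Σ b_i: 51/5·1 + (-54/5)·1 + (-1/2)·1 + 21/10·1 = 1 ✓
b·c: (-54/5)·1/12 + (-1/2)·7/5 + 21/10·1 = 1/2 ✓
b·c²: (-54/5)·1/144 + (-1/2)·49/25 + 21/10·1 = 209/200 ≠ 1/3 ⇒ order 2.
b·Ac: (-1/2)·13/60 + 21/10·(-359/420) = -571/300 ≠ 1/6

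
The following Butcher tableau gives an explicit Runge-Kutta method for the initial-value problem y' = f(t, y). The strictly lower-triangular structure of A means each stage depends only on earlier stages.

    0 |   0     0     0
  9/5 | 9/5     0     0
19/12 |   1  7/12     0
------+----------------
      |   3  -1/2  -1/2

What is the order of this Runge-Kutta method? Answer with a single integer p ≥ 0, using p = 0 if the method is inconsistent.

b = (3, -1/2, -1/2)
c = (0, 9/5, 19/12)
Ac = (0, 0, 21/20)
Σ b_i: 3·1 + (-1/2)·1 + (-1/2)·1 = 2 ≠ 1 ⇒ order 0.

0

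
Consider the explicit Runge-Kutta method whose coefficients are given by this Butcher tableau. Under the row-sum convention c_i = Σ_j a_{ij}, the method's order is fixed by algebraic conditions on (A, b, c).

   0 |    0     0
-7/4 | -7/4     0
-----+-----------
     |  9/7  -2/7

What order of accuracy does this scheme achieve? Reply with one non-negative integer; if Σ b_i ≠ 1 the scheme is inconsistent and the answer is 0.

2

b = (9/7, -2/7)
c = (0, -7/4)
Σ b_i: 9/7·1 + (-2/7)·1 = 1 ✓
b·c: (-2/7)·(-7/4) = 1/2 ✓; 2 stages ⇒ order 2.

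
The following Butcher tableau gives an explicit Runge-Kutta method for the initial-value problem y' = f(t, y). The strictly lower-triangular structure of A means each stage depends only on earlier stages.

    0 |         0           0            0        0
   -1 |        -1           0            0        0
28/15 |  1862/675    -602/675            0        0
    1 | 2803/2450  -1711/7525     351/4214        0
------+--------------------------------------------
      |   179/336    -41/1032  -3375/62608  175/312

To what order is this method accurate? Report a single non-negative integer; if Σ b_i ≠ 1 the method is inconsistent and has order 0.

4

b = (179/336, -41/1032, -3375/62608, 175/312)
c = (0, -1, 28/15, 1)
Ac = (0, 0, 602/675, 67/175)
Σ b_i: 179/336·1 + (-41/1032)·1 + (-3375/62608)·1 + 175/312·1 = 1 ✓
b·c: (-41/1032)·(-1) + (-3375/62608)·28/15 + 175/312·1 = 1/2 ✓
b·c²: (-41/1032)·1 + (-3375/62608)·784/225 + 175/312·1 = 1/3 ✓
b·Ac: (-3375/62608)·602/675 + 175/312·67/175 = 1/6 ✓
b·c³: (-41/1032)·(-1) + (-3375/62608)·21952/3375 + 175/312·1 = 1/4 ✓
b·(c∘Ac): (-3375/62608)·16856/10125 + 175/312·67/175 = 1/8 ✓
b·Ac²: (-3375/62608)·(-602/675) + 175/312·11/175 = 1/12 ✓
b·A²c: 175/312·13/175 = 1/24 ✓; 4 stages ⇒ order 4.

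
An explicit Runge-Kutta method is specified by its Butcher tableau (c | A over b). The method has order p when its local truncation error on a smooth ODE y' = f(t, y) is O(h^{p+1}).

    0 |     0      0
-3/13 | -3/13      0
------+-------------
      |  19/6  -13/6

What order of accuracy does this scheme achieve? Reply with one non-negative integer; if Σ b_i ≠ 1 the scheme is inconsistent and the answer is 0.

b = (19/6, -13/6)
c = (0, -3/13)
Σ b_i: 19/6·1 + (-13/6)·1 = 1 ✓
b·c: (-13/6)·(-3/13) = 1/2 ✓; 2 stages ⇒ order 2.

2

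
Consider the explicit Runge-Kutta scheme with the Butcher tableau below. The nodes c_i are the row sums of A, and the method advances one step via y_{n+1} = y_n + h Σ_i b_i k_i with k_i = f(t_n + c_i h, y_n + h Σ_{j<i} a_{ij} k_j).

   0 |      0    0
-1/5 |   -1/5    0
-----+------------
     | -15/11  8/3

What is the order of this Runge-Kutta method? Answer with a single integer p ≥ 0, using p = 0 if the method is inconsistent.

b = (-15/11, 8/3)
c = (0, -1/5)
Σ b_i: (-15/11)·1 + 8/3·1 = 43/33 ≠ 1 ⇒ order 0.

0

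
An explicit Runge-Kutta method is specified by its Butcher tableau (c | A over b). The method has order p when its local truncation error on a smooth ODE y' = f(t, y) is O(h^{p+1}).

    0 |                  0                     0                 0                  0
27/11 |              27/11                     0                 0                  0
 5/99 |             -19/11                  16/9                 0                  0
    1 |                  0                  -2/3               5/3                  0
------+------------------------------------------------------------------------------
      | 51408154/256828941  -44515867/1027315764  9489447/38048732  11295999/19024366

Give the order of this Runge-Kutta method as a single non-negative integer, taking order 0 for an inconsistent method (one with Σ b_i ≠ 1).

3

b = (51408154/256828941, -44515867/1027315764, 9489447/38048732, 11295999/19024366)
c = (0, 27/11, 5/99, 1)
Ac = (0, 0, 48/11, -461/297)
Σ b_i: 51408154/256828941·1 + (-44515867/1027315764)·1 + 9489447/38048732·1 + 11295999/19024366·1 = 1 ✓
b·c: (-44515867/1027315764)·27/11 + 9489447/38048732·5/99 + 11295999/19024366·1 = 1/2 ✓
b·c²: (-44515867/1027315764)·729/121 + 9489447/38048732·25/9801 + 11295999/19024366·1 = 1/3 ✓
b·Ac: 9489447/38048732·48/11 + 11295999/19024366·(-461/297) = 1/6 ✓
b·c³: (-44515867/1027315764)·19683/1331 + 9489447/38048732·125/970299 + 11295999/19024366·1 = -2921511155/62152603722 ≠ 1/4 ⇒ order 3.
b·(c∘Ac): 9489447/38048732·80/363 + 11295999/19024366·(-461/297) = -544099091/627804078 ≠ 1/8
b·Ac²: 9489447/38048732·1296/121 + 11295999/19024366·(-117973/29403) = 1632559519/5650236702 ≠ 1/12
b·A²c: 11295999/19024366·80/11 = 41076360/9512183 ≠ 1/24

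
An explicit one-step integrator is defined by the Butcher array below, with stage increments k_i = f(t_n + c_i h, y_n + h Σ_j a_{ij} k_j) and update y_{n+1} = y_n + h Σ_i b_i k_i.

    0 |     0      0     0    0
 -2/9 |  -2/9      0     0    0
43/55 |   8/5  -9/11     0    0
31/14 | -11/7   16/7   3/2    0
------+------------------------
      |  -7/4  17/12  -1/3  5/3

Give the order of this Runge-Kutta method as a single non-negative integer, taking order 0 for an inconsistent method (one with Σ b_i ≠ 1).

b = (-7/4, 17/12, -1/3, 5/3)
c = (0, -2/9, 43/55, 31/14)
Ac = (0, 0, 2/11, 4607/6930)
Σ b_i: (-7/4)·1 + 17/12·1 + (-1/3)·1 + 5/3·1 = 1 ✓
b·c: 17/12·(-2/9) + (-1/3)·43/55 + 5/3·31/14 = 32381/10395 ≠ 1/2 ⇒ order 1.

1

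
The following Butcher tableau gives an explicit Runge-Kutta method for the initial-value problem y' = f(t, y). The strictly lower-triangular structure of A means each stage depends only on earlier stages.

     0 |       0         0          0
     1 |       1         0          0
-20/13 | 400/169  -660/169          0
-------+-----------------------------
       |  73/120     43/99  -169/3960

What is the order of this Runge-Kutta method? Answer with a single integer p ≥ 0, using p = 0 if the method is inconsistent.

3

b = (73/120, 43/99, -169/3960)
c = (0, 1, -20/13)
Ac = (0, 0, -660/169)
Σ b_i: 73/120·1 + 43/99·1 + (-169/3960)·1 = 1 ✓
b·c: 43/99·1 + (-169/3960)·(-20/13) = 1/2 ✓
b·c²: 43/99·1 + (-169/3960)·400/169 = 1/3 ✓
b·Ac: (-169/3960)·(-660/169) = 1/6 ✓; 3 stages ⇒ order 3.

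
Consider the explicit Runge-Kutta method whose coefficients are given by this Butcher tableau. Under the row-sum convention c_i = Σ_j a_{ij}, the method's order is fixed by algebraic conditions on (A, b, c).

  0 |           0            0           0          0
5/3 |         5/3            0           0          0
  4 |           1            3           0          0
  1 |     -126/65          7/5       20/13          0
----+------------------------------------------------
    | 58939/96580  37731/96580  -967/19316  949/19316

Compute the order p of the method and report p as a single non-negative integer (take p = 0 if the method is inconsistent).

b = (58939/96580, 37731/96580, -967/19316, 949/19316)
c = (0, 5/3, 4, 1)
Ac = (0, 0, 5, 331/39)
Σ b_i: 58939/96580·1 + 37731/96580·1 + (-967/19316)·1 + 949/19316·1 = 1 ✓
b·c: 37731/96580·5/3 + (-967/19316)·4 + 949/19316·1 = 1/2 ✓
b·c²: 37731/96580·25/9 + (-967/19316)·16 + 949/19316·1 = 1/3 ✓
b·Ac: (-967/19316)·5 + 949/19316·331/39 = 1/6 ✓
b·c³: 37731/96580·125/27 + (-967/19316)·64 + 949/19316·1 = -117013/86922 ≠ 1/4 ⇒ order 3.
b·(c∘Ac): (-967/19316)·20 + 949/19316·331/39 = -33857/57948 ≠ 1/8
b·Ac²: (-967/19316)·25/3 + 949/19316·3335/117 = 85465/86922 ≠ 1/12
b·A²c: 949/19316·100/13 = 1825/4829 ≠ 1/24

3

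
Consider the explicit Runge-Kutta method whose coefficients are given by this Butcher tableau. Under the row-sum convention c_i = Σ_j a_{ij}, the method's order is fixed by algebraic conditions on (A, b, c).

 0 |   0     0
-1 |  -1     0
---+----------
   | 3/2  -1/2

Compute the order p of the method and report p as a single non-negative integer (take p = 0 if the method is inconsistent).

b = (3/2, -1/2)
c = (0, -1)
Σ b_i: 3/2·1 + (-1/2)·1 = 1 ✓
b·c: (-1/2)·(-1) = 1/2 ✓; 2 stages ⇒ order 2.

2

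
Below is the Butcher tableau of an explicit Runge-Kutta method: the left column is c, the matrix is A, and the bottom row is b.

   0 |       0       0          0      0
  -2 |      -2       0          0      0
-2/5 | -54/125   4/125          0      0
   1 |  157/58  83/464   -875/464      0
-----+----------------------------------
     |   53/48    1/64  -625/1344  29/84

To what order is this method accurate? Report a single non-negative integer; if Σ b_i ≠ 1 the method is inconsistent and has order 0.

4

b = (53/48, 1/64, -625/1344, 29/84)
c = (0, -2, -2/5, 1)
Ac = (0, 0, -8/125, 23/58)
Σ b_i: 53/48·1 + 1/64·1 + (-625/1344)·1 + 29/84·1 = 1 ✓
b·c: 1/64·(-2) + (-625/1344)·(-2/5) + 29/84·1 = 1/2 ✓
b·c²: 1/64·4 + (-625/1344)·4/25 + 29/84·1 = 1/3 ✓
b·Ac: (-625/1344)·(-8/125) + 29/84·23/58 = 1/6 ✓
b·c³: 1/64·(-8) + (-625/1344)·(-8/125) + 29/84·1 = 1/4 ✓
b·(c∘Ac): (-625/1344)·16/625 + 29/84·23/58 = 1/8 ✓
b·Ac²: (-625/1344)·16/125 + 29/84·12/29 = 1/12 ✓
b·A²c: 29/84·7/58 = 1/24 ✓; 4 stages ⇒ order 4.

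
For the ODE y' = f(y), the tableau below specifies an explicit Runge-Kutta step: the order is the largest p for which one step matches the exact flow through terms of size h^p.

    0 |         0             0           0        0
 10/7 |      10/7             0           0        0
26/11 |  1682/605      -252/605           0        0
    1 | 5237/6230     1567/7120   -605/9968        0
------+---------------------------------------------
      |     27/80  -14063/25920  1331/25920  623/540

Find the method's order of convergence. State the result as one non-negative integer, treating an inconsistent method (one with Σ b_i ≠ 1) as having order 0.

b = (27/80, -14063/25920, 1331/25920, 623/540)
c = (0, 10/7, 26/11, 1)
Ac = (0, 0, -72/121, 213/1246)
Σ b_i: 27/80·1 + (-14063/25920)·1 + 1331/25920·1 + 623/540·1 = 1 ✓
b·c: (-14063/25920)·10/7 + 1331/25920·26/11 + 623/540·1 = 1/2 ✓
b·c²: (-14063/25920)·100/49 + 1331/25920·676/121 + 623/540·1 = 1/3 ✓
b·Ac: 1331/25920·(-72/121) + 623/540·213/1246 = 1/6 ✓
b·c³: (-14063/25920)·1000/343 + 1331/25920·17576/1331 + 623/540·1 = 1/4 ✓
b·(c∘Ac): 1331/25920·(-1872/1331) + 623/540·213/1246 = 1/8 ✓
b·Ac²: 1331/25920·(-720/847) + 623/540·480/4361 = 1/12 ✓
b·A²c: 623/540·45/1246 = 1/24 ✓; 4 stages ⇒ order 4.

4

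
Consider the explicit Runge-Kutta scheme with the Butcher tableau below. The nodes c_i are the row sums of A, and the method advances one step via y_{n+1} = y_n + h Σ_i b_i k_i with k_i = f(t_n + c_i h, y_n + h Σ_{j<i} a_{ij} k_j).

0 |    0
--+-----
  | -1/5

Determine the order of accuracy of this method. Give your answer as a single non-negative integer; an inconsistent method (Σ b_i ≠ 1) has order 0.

0

b = (-1/5)
c = (0)
Σ b_i: (-1/5)·1 = -1/5 ≠ 1 ⇒ order 0.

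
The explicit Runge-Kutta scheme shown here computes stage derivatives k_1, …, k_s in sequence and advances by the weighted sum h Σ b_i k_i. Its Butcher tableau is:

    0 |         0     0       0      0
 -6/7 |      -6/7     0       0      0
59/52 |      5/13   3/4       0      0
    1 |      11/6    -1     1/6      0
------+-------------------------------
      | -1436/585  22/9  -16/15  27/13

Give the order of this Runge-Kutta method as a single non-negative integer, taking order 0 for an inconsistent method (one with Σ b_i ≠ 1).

1

b = (-1436/585, 22/9, -16/15, 27/13)
c = (0, -6/7, 59/52, 1)
Ac = (0, 0, -9/14, 2285/2184)
Σ b_i: (-1436/585)·1 + 22/9·1 + (-16/15)·1 + 27/13·1 = 1 ✓
b·c: 22/9·(-6/7) + (-16/15)·59/52 + 27/13·1 = -43/35 ≠ 1/2 ⇒ order 1.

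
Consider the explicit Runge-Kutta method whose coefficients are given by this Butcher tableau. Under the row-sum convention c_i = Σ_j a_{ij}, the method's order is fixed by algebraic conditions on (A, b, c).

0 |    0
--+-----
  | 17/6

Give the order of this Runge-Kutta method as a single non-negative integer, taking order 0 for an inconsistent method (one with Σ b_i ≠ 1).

b = (17/6)
c = (0)
Σ b_i: 17/6·1 = 17/6 ≠ 1 ⇒ order 0.

0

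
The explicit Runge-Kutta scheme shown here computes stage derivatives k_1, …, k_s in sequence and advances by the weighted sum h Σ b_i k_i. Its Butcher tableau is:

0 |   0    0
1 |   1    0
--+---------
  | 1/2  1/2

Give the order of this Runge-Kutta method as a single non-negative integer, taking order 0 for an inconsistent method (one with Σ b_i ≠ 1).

b = (1/2, 1/2)
c = (0, 1)
Σ b_i: 1/2·1 + 1/2·1 = 1 ✓
b·c: 1/2·1 = 1/2 ✓; 2 stages ⇒ order 2.

2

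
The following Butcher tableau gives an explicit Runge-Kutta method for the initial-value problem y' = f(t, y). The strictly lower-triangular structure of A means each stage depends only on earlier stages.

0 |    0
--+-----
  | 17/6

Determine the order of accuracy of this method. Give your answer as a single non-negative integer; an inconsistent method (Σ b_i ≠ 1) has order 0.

b = (17/6)
c = (0)
Σ b_i: 17/6·1 = 17/6 ≠ 1 ⇒ order 0.

0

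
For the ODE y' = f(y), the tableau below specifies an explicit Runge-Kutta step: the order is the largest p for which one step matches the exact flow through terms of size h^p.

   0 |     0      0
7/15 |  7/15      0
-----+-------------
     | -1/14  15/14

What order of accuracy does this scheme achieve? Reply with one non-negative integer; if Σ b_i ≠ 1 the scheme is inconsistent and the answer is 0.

2

b = (-1/14, 15/14)
c = (0, 7/15)
Σ b_i: (-1/14)·1 + 15/14·1 = 1 ✓
b·c: 15/14·7/15 = 1/2 ✓; 2 stages ⇒ order 2.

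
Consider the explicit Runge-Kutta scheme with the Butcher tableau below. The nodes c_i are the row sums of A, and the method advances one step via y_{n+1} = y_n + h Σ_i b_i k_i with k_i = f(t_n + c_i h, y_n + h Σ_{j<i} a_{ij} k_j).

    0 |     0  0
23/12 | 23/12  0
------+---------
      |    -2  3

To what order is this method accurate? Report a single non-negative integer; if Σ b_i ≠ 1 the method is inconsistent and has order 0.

1

b = (-2, 3)
c = (0, 23/12)
Σ b_i: (-2)·1 + 3·1 = 1 ✓
b·c: 3·23/12 = 23/4 ≠ 1/2 ⇒ order 1.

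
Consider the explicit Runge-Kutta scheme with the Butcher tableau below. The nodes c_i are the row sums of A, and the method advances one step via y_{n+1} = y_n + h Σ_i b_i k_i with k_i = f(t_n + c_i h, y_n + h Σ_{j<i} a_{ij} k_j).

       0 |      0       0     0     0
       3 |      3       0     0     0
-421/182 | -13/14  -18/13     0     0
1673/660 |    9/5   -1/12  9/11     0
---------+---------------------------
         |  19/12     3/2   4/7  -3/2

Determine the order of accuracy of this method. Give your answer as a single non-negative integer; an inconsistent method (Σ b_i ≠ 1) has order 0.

0

b = (19/12, 3/2, 4/7, -3/2)
c = (0, 3, -421/182, 1673/660)
Ac = (0, 0, -54/13, -8579/4004)
Σ b_i: 19/12·1 + 3/2·1 + 4/7·1 + (-3/2)·1 = 181/84 ≠ 1 ⇒ order 0.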